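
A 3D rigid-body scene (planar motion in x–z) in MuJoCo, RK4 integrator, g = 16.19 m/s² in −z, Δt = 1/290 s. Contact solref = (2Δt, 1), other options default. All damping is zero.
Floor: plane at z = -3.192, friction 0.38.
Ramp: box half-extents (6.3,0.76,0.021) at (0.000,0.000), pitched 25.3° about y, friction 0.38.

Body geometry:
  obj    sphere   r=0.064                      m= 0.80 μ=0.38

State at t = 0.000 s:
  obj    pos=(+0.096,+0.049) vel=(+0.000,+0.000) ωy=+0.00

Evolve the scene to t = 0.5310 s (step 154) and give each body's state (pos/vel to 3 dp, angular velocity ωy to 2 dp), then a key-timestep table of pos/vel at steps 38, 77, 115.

State at t = 0.5310 s:
  obj    pos=(+0.726,-0.249) vel=(+2.373,-1.122) ωy=+41.00

Key-timestep trajectory:
   step    t(s)  obj.x    obj.z    obj.vx   obj.vz 
     38  0.1310   +0.134  +0.031  +0.586  -0.277
     77  0.2655   +0.253  -0.026  +1.186  -0.561
    115  0.3966   +0.447  -0.117  +1.772  -0.838


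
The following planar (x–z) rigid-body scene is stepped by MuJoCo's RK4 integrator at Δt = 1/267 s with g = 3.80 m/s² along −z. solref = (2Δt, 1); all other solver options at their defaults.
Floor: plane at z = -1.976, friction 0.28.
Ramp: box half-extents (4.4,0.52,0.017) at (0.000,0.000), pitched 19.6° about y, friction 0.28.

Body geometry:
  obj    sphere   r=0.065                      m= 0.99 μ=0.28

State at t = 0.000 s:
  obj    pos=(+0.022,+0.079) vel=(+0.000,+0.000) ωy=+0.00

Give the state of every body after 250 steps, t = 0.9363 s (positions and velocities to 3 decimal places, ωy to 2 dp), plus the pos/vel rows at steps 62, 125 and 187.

State at t = 0.9363 s:
  obj    pos=(+0.398,-0.055) vel=(+0.803,-0.286) ωy=+13.11

Key-timestep trajectory:
   step    t(s)  obj.x    obj.z    obj.vx   obj.vz 
     62  0.2322   +0.045  +0.071  +0.199  -0.071
    125  0.4682   +0.116  +0.046  +0.402  -0.143
    187  0.7004   +0.232  +0.004  +0.601  -0.214


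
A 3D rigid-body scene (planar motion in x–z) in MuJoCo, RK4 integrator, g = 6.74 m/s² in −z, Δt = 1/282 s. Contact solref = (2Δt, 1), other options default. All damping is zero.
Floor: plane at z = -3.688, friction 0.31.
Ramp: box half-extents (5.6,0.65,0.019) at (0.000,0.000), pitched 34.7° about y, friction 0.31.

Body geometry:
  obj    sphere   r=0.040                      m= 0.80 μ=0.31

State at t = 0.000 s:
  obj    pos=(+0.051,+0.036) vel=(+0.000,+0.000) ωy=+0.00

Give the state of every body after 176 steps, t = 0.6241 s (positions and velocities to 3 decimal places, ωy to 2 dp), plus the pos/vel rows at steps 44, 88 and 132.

State at t = 0.6241 s:
  obj    pos=(+0.490,-0.268) vel=(+1.406,-0.974) ωy=+42.75

Key-timestep trajectory:
   step    t(s)  obj.x    obj.z    obj.vx   obj.vz 
     44  0.1560   +0.079  +0.017  +0.352  -0.244
     88  0.3121   +0.161  -0.040  +0.703  -0.487
    132  0.4681   +0.298  -0.135  +1.055  -0.730


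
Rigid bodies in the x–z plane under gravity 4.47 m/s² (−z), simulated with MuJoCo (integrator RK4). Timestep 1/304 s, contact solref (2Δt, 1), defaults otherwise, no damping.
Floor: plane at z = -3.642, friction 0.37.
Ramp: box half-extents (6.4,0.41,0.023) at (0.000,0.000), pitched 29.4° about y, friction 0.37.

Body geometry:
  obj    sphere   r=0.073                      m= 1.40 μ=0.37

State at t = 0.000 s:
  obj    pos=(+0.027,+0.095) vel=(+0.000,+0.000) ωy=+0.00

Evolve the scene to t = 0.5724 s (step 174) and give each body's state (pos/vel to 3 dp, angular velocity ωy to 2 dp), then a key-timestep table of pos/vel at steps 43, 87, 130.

State at t = 0.5724 s:
  obj    pos=(+0.251,-0.031) vel=(+0.782,-0.440) ωy=+12.29

Key-timestep trajectory:
   step    t(s)  obj.x    obj.z    obj.vx   obj.vz 
     43  0.1414   +0.041  +0.087  +0.193  -0.109
     87  0.2862   +0.083  +0.063  +0.391  -0.220
    130  0.4276   +0.152  +0.025  +0.584  -0.329


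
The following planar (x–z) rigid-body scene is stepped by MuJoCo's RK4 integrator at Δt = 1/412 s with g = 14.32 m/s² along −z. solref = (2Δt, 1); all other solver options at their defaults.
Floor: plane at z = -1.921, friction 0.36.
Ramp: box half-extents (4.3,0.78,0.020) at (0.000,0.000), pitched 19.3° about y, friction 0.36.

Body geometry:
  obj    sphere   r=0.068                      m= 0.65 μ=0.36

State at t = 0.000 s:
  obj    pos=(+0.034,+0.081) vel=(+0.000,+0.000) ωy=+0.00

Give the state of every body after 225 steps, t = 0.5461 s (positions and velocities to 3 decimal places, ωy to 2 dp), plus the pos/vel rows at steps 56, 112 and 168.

State at t = 0.5461 s:
  obj    pos=(+0.510,-0.085) vel=(+1.743,-0.610) ωy=+27.15

Key-timestep trajectory:
   step    t(s)  obj.x    obj.z    obj.vx   obj.vz 
     56  0.1359   +0.064  +0.071  +0.434  -0.152
    112  0.2718   +0.152  +0.040  +0.867  -0.304
    168  0.4078   +0.299  -0.012  +1.301  -0.456


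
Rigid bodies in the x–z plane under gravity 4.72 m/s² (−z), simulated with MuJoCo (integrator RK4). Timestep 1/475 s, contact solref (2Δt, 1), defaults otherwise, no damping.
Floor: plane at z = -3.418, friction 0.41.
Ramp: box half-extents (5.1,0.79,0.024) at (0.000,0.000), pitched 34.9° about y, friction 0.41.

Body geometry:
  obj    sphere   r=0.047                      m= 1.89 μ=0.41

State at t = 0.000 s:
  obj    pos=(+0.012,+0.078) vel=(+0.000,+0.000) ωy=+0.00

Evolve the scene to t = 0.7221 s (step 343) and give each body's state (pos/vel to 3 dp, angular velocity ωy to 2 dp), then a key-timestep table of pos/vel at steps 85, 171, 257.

State at t = 0.7221 s:
  obj    pos=(+0.425,-0.210) vel=(+1.142,-0.797) ωy=+29.63

Key-timestep trajectory:
   step    t(s)  obj.x    obj.z    obj.vx   obj.vz 
     85  0.1789   +0.037  +0.060  +0.283  -0.198
    171  0.3600   +0.115  +0.007  +0.570  -0.397
    257  0.5411   +0.244  -0.083  +0.856  -0.597


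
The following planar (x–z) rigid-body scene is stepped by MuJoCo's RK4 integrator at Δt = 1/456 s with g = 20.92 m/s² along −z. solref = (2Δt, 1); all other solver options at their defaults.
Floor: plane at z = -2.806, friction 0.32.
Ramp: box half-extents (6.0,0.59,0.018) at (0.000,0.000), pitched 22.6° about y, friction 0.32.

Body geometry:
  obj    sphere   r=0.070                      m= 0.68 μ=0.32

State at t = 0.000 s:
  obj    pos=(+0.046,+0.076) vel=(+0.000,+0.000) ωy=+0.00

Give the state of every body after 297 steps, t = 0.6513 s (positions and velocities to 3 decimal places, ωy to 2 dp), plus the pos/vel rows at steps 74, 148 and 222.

State at t = 0.6513 s:
  obj    pos=(+1.171,-0.392) vel=(+3.453,-1.437) ωy=+53.43

Key-timestep trajectory:
   step    t(s)  obj.x    obj.z    obj.vx   obj.vz 
     74  0.1623   +0.116  +0.047  +0.860  -0.358
    148  0.3246   +0.325  -0.040  +1.721  -0.716
    222  0.4868   +0.674  -0.185  +2.581  -1.074


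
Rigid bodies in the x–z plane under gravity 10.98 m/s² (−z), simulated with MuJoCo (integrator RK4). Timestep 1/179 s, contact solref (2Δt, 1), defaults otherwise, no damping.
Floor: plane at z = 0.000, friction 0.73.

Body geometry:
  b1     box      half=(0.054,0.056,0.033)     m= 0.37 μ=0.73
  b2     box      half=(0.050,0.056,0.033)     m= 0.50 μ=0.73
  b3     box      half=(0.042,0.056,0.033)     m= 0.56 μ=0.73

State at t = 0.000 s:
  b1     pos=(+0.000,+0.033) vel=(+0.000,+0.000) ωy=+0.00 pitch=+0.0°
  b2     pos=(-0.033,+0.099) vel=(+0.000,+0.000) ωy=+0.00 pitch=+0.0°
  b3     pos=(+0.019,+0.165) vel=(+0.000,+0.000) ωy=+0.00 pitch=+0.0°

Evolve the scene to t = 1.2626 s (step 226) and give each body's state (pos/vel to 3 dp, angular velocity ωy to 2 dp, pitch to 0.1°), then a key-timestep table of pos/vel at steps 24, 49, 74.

State at t = 1.2626 s:
  b1     pos=(+0.000,+0.033) vel=(+0.000,+0.000) ωy=+0.00 pitch=+0.0°
  b2     pos=(-0.033,+0.099) vel=(+0.000,+0.000) ωy=+0.00 pitch=+0.0°
  b3     pos=(+0.123,+0.033) vel=(+0.000,+0.000) ωy=+0.00 pitch=+180.0°

Key-timestep trajectory:
   step    t(s)  b1.x    b1.z    b1.vx   b1.vz   b2.x    b2.z    b2.vx   b2.vz   b3.x    b3.z    b3.vx   b3.vz 
     24  0.1341   +0.000  +0.033  +0.000  +0.000   -0.033  +0.099  -0.001  +0.000   +0.023  +0.164  +0.079  -0.015
     49  0.2737   +0.000  +0.033  +0.000  +0.000   -0.033  +0.099  +0.000  +0.001   +0.049  +0.143  +0.260  -0.535
     74  0.4134   +0.000  +0.033  +0.000  +0.000   -0.033  +0.099  +0.000  +0.000   +0.107  +0.071  +0.505  -0.828


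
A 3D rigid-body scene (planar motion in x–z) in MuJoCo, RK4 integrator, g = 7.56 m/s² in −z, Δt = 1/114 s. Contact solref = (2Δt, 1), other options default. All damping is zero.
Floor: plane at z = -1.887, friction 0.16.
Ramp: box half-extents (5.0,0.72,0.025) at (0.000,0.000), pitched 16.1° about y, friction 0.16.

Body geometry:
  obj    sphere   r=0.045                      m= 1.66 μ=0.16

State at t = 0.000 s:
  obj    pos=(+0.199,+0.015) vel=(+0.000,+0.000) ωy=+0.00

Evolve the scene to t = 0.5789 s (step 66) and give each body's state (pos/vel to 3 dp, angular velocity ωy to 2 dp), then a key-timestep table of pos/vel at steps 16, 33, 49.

State at t = 0.5789 s:
  obj    pos=(+0.440,-0.054) vel=(+0.833,-0.240) ωy=+19.26

Key-timestep trajectory:
   step    t(s)  obj.x    obj.z    obj.vx   obj.vz 
     16  0.1404   +0.213  +0.011  +0.202  -0.058
     33  0.2895   +0.259  -0.002  +0.417  -0.120
     49  0.4298   +0.332  -0.023  +0.619  -0.179


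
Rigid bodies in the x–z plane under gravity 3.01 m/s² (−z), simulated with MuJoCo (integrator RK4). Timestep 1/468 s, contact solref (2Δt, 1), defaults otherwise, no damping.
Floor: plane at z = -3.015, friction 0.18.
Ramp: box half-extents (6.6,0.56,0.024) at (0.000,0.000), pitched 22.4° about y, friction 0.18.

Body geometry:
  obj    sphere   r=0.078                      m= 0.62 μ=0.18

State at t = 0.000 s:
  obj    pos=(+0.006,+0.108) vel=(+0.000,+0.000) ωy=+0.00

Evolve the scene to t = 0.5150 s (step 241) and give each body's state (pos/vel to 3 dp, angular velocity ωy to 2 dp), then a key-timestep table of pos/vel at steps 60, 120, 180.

State at t = 0.5150 s:
  obj    pos=(+0.106,+0.066) vel=(+0.390,-0.161) ωy=+5.41

Key-timestep trajectory:
   step    t(s)  obj.x    obj.z    obj.vx   obj.vz 
     60  0.1282   +0.012  +0.105  +0.097  -0.040
    120  0.2564   +0.031  +0.098  +0.194  -0.080
    180  0.3846   +0.062  +0.085  +0.291  -0.120


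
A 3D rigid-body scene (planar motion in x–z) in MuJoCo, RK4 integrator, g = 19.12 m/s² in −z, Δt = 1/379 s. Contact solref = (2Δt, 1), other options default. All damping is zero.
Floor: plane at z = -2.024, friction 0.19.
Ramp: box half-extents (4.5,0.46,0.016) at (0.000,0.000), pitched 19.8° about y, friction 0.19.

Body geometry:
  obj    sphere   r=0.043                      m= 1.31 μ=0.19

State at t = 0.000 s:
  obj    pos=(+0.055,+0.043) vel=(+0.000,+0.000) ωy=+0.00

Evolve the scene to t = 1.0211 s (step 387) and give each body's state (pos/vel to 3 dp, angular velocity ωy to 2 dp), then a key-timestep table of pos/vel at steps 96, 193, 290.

State at t = 1.0211 s:
  obj    pos=(+2.324,-0.774) vel=(+4.445,-1.600) ωy=+109.85

Key-timestep trajectory:
   step    t(s)  obj.x    obj.z    obj.vx   obj.vz 
     96  0.2533   +0.195  -0.007  +1.103  -0.397
    193  0.5092   +0.619  -0.160  +2.217  -0.798
    290  0.7652   +1.329  -0.416  +3.331  -1.199


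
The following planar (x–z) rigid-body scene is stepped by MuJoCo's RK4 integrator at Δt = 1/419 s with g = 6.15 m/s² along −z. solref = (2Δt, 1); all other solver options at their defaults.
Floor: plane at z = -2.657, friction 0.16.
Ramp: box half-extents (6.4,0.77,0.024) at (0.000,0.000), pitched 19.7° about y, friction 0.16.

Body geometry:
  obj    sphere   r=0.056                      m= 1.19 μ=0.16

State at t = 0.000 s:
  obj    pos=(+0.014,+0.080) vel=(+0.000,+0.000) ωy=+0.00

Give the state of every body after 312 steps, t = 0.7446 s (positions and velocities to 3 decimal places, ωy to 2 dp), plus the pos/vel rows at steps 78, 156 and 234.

State at t = 0.7446 s:
  obj    pos=(+0.401,-0.058) vel=(+1.038,-0.372) ωy=+19.69

Key-timestep trajectory:
   step    t(s)  obj.x    obj.z    obj.vx   obj.vz 
     78  0.1862   +0.038  +0.071  +0.260  -0.093
    156  0.3723   +0.111  +0.045  +0.519  -0.186
    234  0.5585   +0.231  +0.002  +0.779  -0.279


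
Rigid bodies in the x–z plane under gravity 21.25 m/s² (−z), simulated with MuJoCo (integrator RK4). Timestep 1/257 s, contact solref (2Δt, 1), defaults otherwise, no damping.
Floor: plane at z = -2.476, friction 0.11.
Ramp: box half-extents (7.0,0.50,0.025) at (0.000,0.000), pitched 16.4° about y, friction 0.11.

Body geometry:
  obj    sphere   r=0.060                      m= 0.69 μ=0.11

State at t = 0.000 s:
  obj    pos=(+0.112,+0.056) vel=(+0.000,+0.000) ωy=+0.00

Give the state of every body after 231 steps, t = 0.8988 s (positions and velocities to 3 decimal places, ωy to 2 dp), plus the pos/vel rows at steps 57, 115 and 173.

State at t = 0.8988 s:
  obj    pos=(+1.773,-0.433) vel=(+3.696,-1.088) ωy=+64.18

Key-timestep trajectory:
   step    t(s)  obj.x    obj.z    obj.vx   obj.vz 
     57  0.2218   +0.213  +0.026  +0.912  -0.268
    115  0.4475   +0.524  -0.066  +1.840  -0.542
    173  0.6732   +1.044  -0.219  +2.768  -0.815


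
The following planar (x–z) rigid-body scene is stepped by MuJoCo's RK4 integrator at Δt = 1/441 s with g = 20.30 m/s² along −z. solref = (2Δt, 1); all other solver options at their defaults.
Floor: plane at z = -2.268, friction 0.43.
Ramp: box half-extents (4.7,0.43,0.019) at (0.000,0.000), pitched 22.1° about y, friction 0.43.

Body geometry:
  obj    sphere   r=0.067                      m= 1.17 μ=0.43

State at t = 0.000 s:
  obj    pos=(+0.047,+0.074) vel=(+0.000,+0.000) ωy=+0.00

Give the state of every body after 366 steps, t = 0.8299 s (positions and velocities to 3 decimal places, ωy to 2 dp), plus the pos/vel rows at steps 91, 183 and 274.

State at t = 0.8299 s:
  obj    pos=(+1.788,-0.633) vel=(+4.195,-1.703) ωy=+67.57

Key-timestep trajectory:
   step    t(s)  obj.x    obj.z    obj.vx   obj.vz 
     91  0.2063   +0.155  +0.030  +1.043  -0.424
    183  0.4150   +0.482  -0.103  +2.098  -0.852
    274  0.6213   +1.023  -0.322  +3.140  -1.275


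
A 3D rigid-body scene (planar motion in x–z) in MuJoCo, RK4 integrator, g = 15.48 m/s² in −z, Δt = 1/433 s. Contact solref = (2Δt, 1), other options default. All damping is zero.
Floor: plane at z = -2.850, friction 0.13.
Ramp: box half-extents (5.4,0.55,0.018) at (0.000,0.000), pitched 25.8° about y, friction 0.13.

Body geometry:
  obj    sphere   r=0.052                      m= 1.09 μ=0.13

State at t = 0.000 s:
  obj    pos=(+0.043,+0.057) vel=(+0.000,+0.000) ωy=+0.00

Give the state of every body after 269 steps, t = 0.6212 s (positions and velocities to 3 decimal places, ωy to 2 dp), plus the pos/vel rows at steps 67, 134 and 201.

State at t = 0.6212 s:
  obj    pos=(+0.899,-0.357) vel=(+2.757,-1.327) ωy=+54.14

Key-timestep trajectory:
   step    t(s)  obj.x    obj.z    obj.vx   obj.vz 
     67  0.1547   +0.096  +0.031  +0.684  -0.340
    134  0.3095   +0.255  -0.046  +1.368  -0.676
    201  0.4642   +0.521  -0.174  +2.059  -0.995


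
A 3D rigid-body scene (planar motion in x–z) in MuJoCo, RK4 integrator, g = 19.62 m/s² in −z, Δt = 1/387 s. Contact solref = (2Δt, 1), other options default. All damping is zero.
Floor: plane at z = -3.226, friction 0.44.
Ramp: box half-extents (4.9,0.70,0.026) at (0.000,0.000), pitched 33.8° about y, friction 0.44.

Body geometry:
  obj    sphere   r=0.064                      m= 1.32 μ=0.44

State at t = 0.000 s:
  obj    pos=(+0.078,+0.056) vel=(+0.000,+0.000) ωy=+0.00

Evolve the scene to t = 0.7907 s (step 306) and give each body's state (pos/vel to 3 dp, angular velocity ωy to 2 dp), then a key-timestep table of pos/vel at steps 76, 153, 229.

State at t = 0.7907 s:
  obj    pos=(+2.103,-1.300) vel=(+5.123,-3.429) ωy=+96.31

Key-timestep trajectory:
   step    t(s)  obj.x    obj.z    obj.vx   obj.vz 
     76  0.1964   +0.203  -0.028  +1.272  -0.852
    153  0.3953   +0.584  -0.283  +2.561  -1.715
    229  0.5917   +1.212  -0.703  +3.834  -2.566


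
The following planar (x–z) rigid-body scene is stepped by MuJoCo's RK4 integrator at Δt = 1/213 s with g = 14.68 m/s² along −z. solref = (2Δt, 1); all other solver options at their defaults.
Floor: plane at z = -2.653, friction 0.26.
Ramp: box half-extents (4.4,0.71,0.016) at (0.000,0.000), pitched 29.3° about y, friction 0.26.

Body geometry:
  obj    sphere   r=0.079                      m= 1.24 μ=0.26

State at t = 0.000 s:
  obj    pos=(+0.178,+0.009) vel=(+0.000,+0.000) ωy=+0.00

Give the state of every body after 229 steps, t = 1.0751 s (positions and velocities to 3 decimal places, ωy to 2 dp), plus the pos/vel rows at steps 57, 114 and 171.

State at t = 1.0751 s:
  obj    pos=(+2.765,-1.443) vel=(+4.812,-2.700) ωy=+69.82

Key-timestep trajectory:
   step    t(s)  obj.x    obj.z    obj.vx   obj.vz 
     57  0.2676   +0.338  -0.081  +1.198  -0.672
    114  0.5352   +0.819  -0.351  +2.395  -1.344
    171  0.8028   +1.620  -0.800  +3.593  -2.016


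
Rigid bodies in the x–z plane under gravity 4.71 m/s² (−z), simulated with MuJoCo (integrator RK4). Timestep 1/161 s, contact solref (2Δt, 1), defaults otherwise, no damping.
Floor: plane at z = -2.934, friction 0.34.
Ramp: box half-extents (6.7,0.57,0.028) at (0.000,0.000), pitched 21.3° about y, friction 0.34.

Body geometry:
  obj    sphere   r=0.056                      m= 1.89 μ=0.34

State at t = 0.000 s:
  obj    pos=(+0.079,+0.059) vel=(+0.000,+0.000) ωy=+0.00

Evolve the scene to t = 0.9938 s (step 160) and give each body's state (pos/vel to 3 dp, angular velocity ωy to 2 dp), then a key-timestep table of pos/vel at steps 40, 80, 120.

State at t = 0.9938 s:
  obj    pos=(+0.641,-0.160) vel=(+1.132,-0.441) ωy=+21.68

Key-timestep trajectory:
   step    t(s)  obj.x    obj.z    obj.vx   obj.vz 
     40  0.2484   +0.114  +0.046  +0.283  -0.110
     80  0.4969   +0.220  +0.004  +0.566  -0.221
    120  0.7453   +0.395  -0.064  +0.849  -0.331


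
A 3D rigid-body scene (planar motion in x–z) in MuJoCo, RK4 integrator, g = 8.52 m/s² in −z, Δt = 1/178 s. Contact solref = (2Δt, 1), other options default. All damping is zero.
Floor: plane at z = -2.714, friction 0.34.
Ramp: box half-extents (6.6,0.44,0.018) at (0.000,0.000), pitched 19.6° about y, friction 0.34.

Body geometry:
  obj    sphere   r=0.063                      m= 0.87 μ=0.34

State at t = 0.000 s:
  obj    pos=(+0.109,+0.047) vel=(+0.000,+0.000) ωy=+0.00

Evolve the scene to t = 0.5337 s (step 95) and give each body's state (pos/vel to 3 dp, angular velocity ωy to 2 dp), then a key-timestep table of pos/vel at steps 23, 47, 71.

State at t = 0.5337 s:
  obj    pos=(+0.383,-0.050) vel=(+1.027,-0.366) ωy=+17.29

Key-timestep trajectory:
   step    t(s)  obj.x    obj.z    obj.vx   obj.vz 
     23  0.1292   +0.125  +0.041  +0.249  -0.089
     47  0.2640   +0.176  +0.023  +0.508  -0.181
     71  0.3989   +0.262  -0.007  +0.767  -0.273


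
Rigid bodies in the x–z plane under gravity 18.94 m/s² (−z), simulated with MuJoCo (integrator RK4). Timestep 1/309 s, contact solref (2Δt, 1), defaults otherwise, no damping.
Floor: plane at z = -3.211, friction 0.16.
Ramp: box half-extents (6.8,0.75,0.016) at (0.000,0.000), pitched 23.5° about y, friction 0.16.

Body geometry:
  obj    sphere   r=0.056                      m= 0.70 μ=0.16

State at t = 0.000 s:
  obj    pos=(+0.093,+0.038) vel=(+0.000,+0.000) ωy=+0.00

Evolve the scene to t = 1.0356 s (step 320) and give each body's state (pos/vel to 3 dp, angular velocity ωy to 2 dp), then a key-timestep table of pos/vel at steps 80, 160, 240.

State at t = 1.0356 s:
  obj    pos=(+2.746,-1.116) vel=(+5.124,-2.228) ωy=+99.74

Key-timestep trajectory:
   step    t(s)  obj.x    obj.z    obj.vx   obj.vz 
     80  0.2589   +0.259  -0.034  +1.281  -0.557
    160  0.5178   +0.756  -0.250  +2.562  -1.114
    240  0.7767   +1.585  -0.611  +3.843  -1.671


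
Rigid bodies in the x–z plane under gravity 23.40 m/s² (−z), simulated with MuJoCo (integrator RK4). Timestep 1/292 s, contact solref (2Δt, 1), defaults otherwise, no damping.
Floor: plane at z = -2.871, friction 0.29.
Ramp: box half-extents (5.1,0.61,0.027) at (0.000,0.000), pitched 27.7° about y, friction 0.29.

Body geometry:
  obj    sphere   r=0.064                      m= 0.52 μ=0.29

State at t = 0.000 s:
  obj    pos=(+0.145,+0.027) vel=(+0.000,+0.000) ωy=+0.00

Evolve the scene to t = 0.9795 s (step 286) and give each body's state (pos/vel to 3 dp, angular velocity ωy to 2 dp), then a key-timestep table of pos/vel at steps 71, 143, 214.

State at t = 0.9795 s:
  obj    pos=(+3.445,-1.706) vel=(+6.738,-3.537) ωy=+118.89

Key-timestep trajectory:
   step    t(s)  obj.x    obj.z    obj.vx   obj.vz 
     71  0.2432   +0.348  -0.080  +1.673  -0.878
    143  0.4897   +0.970  -0.406  +3.369  -1.769
    214  0.7329   +1.992  -0.943  +5.042  -2.647


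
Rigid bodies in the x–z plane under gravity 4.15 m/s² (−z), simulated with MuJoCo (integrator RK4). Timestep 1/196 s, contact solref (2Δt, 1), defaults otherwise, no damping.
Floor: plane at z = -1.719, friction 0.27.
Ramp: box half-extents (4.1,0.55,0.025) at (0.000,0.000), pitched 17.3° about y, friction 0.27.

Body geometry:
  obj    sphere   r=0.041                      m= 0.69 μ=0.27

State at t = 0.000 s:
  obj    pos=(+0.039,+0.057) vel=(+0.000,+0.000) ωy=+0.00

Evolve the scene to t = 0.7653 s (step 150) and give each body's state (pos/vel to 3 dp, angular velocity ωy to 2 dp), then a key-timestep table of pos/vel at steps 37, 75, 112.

State at t = 0.7653 s:
  obj    pos=(+0.286,-0.020) vel=(+0.644,-0.201) ωy=+16.45

Key-timestep trajectory:
   step    t(s)  obj.x    obj.z    obj.vx   obj.vz 
     37  0.1888   +0.054  +0.052  +0.159  -0.050
     75  0.3827   +0.101  +0.038  +0.322  -0.100
    112  0.5714   +0.176  +0.014  +0.481  -0.150


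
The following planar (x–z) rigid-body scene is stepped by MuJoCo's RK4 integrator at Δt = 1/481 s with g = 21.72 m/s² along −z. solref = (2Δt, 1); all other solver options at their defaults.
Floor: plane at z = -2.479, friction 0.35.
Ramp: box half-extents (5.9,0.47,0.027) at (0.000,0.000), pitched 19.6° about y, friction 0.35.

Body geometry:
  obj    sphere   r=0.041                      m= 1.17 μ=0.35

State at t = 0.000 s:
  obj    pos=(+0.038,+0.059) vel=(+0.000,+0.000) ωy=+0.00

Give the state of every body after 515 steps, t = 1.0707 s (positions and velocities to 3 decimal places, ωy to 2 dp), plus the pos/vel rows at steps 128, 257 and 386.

State at t = 1.0707 s:
  obj    pos=(+2.848,-0.942) vel=(+5.249,-1.869) ωy=+135.90

Key-timestep trajectory:
   step    t(s)  obj.x    obj.z    obj.vx   obj.vz 
    128  0.2661   +0.212  -0.003  +1.305  -0.465
    257  0.5343   +0.738  -0.191  +2.620  -0.933
    386  0.8025   +1.617  -0.503  +3.934  -1.401


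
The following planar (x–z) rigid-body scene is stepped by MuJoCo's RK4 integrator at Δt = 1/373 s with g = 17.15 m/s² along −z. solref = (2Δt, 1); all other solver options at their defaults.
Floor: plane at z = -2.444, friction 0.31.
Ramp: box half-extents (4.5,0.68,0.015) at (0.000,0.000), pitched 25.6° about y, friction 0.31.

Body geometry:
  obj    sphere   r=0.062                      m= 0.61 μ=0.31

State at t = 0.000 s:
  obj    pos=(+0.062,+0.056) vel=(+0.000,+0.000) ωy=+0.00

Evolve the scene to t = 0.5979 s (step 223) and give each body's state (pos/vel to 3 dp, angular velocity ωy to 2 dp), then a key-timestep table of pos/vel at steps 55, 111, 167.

State at t = 0.5979 s:
  obj    pos=(+0.915,-0.353) vel=(+2.854,-1.367) ωy=+51.03

Key-timestep trajectory:
   step    t(s)  obj.x    obj.z    obj.vx   obj.vz 
     55  0.1475   +0.114  +0.031  +0.704  -0.337
    111  0.2976   +0.273  -0.046  +1.421  -0.681
    167  0.4477   +0.540  -0.174  +2.137  -1.024


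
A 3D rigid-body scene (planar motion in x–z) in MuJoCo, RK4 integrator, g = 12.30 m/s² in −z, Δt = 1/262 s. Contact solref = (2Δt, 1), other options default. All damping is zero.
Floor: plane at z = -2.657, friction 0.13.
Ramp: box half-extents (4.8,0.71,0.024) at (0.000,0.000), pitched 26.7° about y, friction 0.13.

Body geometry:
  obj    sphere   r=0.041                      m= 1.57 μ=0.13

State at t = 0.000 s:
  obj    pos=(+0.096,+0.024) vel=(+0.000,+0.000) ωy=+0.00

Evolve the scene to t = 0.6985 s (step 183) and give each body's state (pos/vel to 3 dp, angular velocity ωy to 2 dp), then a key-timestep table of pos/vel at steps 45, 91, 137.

State at t = 0.6985 s:
  obj    pos=(+0.990,-0.425) vel=(+2.563,-1.276) ωy=+60.79

Key-timestep trajectory:
   step    t(s)  obj.x    obj.z    obj.vx   obj.vz 
     45  0.1718   +0.150  -0.003  +0.628  -0.323
     91  0.3473   +0.318  -0.087  +1.272  -0.645
    137  0.5229   +0.597  -0.228  +1.918  -0.958


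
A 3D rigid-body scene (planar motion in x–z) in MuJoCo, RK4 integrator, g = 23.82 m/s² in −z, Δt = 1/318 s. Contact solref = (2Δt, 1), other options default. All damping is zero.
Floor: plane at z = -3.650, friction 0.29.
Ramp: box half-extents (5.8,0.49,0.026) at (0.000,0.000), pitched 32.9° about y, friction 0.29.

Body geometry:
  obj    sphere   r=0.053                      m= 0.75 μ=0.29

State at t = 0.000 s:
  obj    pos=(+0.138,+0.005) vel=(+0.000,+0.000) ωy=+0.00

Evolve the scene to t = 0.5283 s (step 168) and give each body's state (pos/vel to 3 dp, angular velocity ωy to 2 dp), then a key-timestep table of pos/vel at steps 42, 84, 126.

State at t = 0.5283 s:
  obj    pos=(+1.221,-0.696) vel=(+4.100,-2.652) ωy=+92.09

Key-timestep trajectory:
   step    t(s)  obj.x    obj.z    obj.vx   obj.vz 
     42  0.1321   +0.206  -0.039  +1.025  -0.663
     84  0.2642   +0.409  -0.170  +2.050  -1.326
    126  0.3962   +0.747  -0.389  +3.075  -1.989


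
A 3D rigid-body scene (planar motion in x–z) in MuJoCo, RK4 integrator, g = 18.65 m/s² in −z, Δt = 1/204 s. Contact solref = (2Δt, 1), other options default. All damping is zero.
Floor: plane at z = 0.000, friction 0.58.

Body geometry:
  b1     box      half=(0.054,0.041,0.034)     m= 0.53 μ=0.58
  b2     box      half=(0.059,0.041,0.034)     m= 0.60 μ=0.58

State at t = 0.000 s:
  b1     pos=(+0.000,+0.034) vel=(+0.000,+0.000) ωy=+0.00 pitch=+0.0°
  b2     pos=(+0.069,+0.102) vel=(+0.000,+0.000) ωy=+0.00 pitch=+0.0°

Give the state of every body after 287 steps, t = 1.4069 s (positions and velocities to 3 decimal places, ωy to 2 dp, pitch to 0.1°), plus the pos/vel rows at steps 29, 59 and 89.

State at t = 1.4069 s:
  b1     pos=(+0.000,+0.034) vel=(+0.000,+0.000) ωy=+0.00 pitch=+0.0°
  b2     pos=(+0.129,+0.059) vel=(+0.000,+0.000) ωy=+0.00 pitch=+90.0°

Key-timestep trajectory:
   step    t(s)  b1.x    b1.z    b1.vx   b1.vz   b2.x    b2.z    b2.vx   b2.vz 
     29  0.1422   +0.000  +0.034  +0.000  +0.000   +0.099  +0.065  +0.446  -0.002
     59  0.2892   +0.000  +0.034  +0.000  +0.000   +0.145  +0.066  +0.010  +0.002
     89  0.4363   +0.000  +0.034  +0.000  +0.000   +0.124  +0.062  +0.045  -0.015


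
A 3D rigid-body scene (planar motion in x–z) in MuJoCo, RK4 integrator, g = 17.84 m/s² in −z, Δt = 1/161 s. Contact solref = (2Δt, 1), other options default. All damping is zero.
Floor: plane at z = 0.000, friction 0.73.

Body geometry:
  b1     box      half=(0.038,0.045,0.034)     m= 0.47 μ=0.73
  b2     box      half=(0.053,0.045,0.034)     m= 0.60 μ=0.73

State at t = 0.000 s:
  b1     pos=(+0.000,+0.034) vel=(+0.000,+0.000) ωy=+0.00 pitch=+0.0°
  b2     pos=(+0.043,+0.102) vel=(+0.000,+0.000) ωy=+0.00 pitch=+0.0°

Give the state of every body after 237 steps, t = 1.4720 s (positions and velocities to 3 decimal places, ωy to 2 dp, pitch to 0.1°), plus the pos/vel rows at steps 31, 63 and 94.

State at t = 1.4720 s:
  b1     pos=(+0.000,+0.034) vel=(+0.000,+0.000) ωy=+0.00 pitch=+0.0°
  b2     pos=(+0.089,+0.053) vel=(+0.000,+0.000) ωy=+0.00 pitch=+90.0°

Key-timestep trajectory:
   step    t(s)  b1.x    b1.z    b1.vx   b1.vz   b2.x    b2.z    b2.vx   b2.vz 
     31  0.1925   +0.000  +0.034  +0.000  +0.001   +0.075  +0.070  +0.325  -0.859
     63  0.3913   +0.000  +0.034  +0.000  +0.000   +0.117  +0.063  +0.001  +0.000
     94  0.5839   +0.000  +0.034  +0.000  +0.000   +0.085  +0.054  -0.106  +0.124


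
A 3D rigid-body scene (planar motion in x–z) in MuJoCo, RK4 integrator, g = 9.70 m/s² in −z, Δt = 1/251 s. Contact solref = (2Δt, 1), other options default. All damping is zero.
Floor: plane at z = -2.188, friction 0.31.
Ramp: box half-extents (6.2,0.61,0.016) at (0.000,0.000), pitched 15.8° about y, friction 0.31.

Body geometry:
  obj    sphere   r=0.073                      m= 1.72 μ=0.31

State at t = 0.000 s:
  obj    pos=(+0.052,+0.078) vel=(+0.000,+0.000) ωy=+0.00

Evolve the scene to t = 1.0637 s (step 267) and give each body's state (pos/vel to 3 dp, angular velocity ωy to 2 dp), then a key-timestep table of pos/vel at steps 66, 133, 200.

State at t = 1.0637 s:
  obj    pos=(+1.079,-0.213) vel=(+1.931,-0.546) ωy=+27.49

Key-timestep trajectory:
   step    t(s)  obj.x    obj.z    obj.vx   obj.vz 
     66  0.2629   +0.115  +0.060  +0.477  -0.135
    133  0.5299   +0.307  +0.006  +0.962  -0.272
    200  0.7968   +0.628  -0.085  +1.446  -0.409


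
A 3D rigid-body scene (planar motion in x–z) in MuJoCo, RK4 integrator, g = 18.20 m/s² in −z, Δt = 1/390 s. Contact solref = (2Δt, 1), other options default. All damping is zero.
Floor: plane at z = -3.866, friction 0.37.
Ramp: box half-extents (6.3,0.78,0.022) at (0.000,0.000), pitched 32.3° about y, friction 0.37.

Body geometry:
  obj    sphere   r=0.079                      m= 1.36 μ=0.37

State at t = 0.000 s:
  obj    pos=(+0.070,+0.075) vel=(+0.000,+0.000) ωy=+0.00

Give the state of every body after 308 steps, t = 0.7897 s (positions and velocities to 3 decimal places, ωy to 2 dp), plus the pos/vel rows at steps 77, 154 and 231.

State at t = 0.7897 s:
  obj    pos=(+1.901,-1.082) vel=(+4.637,-2.932) ωy=+69.44

Key-timestep trajectory:
   step    t(s)  obj.x    obj.z    obj.vx   obj.vz 
     77  0.1974   +0.185  +0.003  +1.159  -0.733
    154  0.3949   +0.528  -0.214  +2.319  -1.466
    231  0.5923   +1.100  -0.576  +3.478  -2.199


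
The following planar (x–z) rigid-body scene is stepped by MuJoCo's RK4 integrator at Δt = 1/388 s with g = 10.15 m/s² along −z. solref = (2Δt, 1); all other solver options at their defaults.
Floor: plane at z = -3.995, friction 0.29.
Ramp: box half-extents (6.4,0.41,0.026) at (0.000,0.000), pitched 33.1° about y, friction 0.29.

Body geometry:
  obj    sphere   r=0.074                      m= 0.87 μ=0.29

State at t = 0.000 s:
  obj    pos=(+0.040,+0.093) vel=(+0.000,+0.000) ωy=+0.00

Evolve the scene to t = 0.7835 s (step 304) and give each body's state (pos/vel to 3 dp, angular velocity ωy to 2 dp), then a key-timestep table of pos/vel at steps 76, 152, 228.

State at t = 0.7835 s:
  obj    pos=(+1.058,-0.571) vel=(+2.599,-1.694) ωy=+41.91

Key-timestep trajectory:
   step    t(s)  obj.x    obj.z    obj.vx   obj.vz 
     76  0.1959   +0.104  +0.052  +0.650  -0.424
    152  0.3918   +0.295  -0.073  +1.299  -0.847
    228  0.5876   +0.613  -0.280  +1.949  -1.271


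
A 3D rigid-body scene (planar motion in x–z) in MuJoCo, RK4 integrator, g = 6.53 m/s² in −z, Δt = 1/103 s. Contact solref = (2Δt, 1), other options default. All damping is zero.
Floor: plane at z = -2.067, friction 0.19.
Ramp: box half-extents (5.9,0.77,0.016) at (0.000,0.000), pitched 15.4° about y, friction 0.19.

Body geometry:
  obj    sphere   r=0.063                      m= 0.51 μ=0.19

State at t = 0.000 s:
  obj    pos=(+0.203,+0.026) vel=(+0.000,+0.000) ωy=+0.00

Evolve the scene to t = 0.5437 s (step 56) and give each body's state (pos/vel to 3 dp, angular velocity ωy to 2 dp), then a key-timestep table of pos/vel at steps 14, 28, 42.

State at t = 0.5437 s:
  obj    pos=(+0.380,-0.023) vel=(+0.649,-0.179) ωy=+10.68

Key-timestep trajectory:
   step    t(s)  obj.x    obj.z    obj.vx   obj.vz 
     14  0.1359   +0.214  +0.023  +0.162  -0.045
     28  0.2718   +0.247  +0.014  +0.325  -0.089
     42  0.4078   +0.302  -0.001  +0.487  -0.134


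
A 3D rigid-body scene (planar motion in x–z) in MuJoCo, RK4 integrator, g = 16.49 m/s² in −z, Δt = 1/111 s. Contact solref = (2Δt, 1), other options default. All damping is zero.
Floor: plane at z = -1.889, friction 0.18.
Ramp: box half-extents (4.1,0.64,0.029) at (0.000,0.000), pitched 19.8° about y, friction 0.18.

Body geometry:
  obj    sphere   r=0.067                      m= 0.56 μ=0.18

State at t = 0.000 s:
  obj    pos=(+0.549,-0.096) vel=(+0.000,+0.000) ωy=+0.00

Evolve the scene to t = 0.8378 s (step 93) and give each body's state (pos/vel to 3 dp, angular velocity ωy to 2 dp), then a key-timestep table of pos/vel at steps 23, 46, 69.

State at t = 0.8378 s:
  obj    pos=(+1.867,-0.570) vel=(+3.146,-1.132) ωy=+49.87

Key-timestep trajectory:
   step    t(s)  obj.x    obj.z    obj.vx   obj.vz 
     23  0.2072   +0.630  -0.125  +0.778  -0.280
     46  0.4144   +0.872  -0.212  +1.556  -0.560
     69  0.6216   +1.275  -0.357  +2.334  -0.840


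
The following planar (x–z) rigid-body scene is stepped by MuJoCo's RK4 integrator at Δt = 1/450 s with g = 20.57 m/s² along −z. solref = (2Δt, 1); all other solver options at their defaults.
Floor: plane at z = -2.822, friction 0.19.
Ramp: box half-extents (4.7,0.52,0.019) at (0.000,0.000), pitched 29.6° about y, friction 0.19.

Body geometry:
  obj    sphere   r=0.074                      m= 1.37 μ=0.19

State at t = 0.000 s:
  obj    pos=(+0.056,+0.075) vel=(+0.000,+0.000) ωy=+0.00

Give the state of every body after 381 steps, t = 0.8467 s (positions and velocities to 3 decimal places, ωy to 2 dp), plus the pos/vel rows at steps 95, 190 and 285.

State at t = 0.8467 s:
  obj    pos=(+2.318,-1.210) vel=(+5.343,-3.035) ωy=+83.02

Key-timestep trajectory:
   step    t(s)  obj.x    obj.z    obj.vx   obj.vz 
     95  0.2111   +0.197  -0.005  +1.332  -0.757
    190  0.4222   +0.619  -0.244  +2.665  -1.514
    285  0.6333   +1.322  -0.644  +3.997  -2.271


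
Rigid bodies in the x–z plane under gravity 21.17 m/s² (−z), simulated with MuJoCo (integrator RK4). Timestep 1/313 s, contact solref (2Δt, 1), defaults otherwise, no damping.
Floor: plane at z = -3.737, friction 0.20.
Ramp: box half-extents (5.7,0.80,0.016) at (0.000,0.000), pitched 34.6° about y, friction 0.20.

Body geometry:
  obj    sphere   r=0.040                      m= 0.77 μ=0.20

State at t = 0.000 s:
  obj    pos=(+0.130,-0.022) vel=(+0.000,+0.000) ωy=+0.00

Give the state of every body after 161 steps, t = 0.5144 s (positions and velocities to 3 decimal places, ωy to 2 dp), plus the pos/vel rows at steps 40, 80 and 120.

State at t = 0.5144 s:
  obj    pos=(+1.065,-0.667) vel=(+3.636,-2.508) ωy=+110.37

Key-timestep trajectory:
   step    t(s)  obj.x    obj.z    obj.vx   obj.vz 
     40  0.1278   +0.188  -0.062  +0.904  -0.623
     80  0.2556   +0.361  -0.181  +1.807  -1.247
    120  0.3834   +0.650  -0.380  +2.710  -1.870


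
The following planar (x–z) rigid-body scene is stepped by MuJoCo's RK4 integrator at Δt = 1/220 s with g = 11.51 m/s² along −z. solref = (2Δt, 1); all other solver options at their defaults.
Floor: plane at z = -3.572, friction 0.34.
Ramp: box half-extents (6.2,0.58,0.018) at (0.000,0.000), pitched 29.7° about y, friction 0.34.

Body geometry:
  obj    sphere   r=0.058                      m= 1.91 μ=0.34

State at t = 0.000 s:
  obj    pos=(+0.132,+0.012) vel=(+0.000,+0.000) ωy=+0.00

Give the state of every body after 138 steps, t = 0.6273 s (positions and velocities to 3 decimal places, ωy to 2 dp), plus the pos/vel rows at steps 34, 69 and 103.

State at t = 0.6273 s:
  obj    pos=(+0.828,-0.385) vel=(+2.220,-1.266) ωy=+44.04

Key-timestep trajectory:
   step    t(s)  obj.x    obj.z    obj.vx   obj.vz 
     34  0.1545   +0.174  -0.012  +0.547  -0.312
     69  0.3136   +0.306  -0.087  +1.110  -0.633
    103  0.4682   +0.520  -0.209  +1.657  -0.945


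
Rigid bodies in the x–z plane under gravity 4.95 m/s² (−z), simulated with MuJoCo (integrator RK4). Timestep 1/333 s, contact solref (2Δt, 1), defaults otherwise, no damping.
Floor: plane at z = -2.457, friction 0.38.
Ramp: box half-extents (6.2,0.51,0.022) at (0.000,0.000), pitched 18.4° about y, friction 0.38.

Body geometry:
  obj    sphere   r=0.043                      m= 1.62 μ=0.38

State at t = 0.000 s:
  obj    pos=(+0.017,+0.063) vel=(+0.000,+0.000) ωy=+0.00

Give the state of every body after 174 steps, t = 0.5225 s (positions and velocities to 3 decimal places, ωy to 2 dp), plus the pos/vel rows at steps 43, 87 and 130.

State at t = 0.5225 s:
  obj    pos=(+0.162,+0.015) vel=(+0.553,-0.184) ωy=+13.56

Key-timestep trajectory:
   step    t(s)  obj.x    obj.z    obj.vx   obj.vz 
     43  0.1291   +0.026  +0.060  +0.137  -0.046
     87  0.2613   +0.053  +0.051  +0.277  -0.092
    130  0.3904   +0.098  +0.036  +0.413  -0.138


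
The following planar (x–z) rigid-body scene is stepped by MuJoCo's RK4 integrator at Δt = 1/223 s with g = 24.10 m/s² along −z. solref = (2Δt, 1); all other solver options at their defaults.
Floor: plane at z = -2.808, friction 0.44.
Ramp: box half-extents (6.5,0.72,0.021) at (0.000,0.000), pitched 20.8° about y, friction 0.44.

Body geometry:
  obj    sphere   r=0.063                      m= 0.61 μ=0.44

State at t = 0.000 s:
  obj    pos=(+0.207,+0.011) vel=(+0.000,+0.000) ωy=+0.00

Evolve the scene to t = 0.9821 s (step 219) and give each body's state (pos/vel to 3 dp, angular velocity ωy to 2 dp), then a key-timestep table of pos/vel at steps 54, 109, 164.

State at t = 0.9821 s:
  obj    pos=(+2.963,-1.036) vel=(+5.612,-2.132) ωy=+95.28

Key-timestep trajectory:
   step    t(s)  obj.x    obj.z    obj.vx   obj.vz 
     54  0.2422   +0.375  -0.052  +1.384  -0.526
    109  0.4888   +0.890  -0.248  +2.793  -1.061
    164  0.7354   +1.752  -0.576  +4.202  -1.596


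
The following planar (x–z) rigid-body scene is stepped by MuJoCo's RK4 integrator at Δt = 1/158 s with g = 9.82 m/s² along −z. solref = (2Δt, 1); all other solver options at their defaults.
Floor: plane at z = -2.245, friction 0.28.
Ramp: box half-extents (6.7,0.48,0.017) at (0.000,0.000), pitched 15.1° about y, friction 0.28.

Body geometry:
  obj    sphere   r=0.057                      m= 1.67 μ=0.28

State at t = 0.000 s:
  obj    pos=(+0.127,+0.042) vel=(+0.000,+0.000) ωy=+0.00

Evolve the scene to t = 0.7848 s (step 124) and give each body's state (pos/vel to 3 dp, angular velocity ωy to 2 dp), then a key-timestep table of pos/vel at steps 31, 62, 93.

State at t = 0.7848 s:
  obj    pos=(+0.670,-0.104) vel=(+1.385,-0.374) ωy=+25.15

Key-timestep trajectory:
   step    t(s)  obj.x    obj.z    obj.vx   obj.vz 
     31  0.1962   +0.161  +0.033  +0.346  -0.093
     62  0.3924   +0.263  +0.006  +0.692  -0.187
     93  0.5886   +0.433  -0.040  +1.038  -0.280


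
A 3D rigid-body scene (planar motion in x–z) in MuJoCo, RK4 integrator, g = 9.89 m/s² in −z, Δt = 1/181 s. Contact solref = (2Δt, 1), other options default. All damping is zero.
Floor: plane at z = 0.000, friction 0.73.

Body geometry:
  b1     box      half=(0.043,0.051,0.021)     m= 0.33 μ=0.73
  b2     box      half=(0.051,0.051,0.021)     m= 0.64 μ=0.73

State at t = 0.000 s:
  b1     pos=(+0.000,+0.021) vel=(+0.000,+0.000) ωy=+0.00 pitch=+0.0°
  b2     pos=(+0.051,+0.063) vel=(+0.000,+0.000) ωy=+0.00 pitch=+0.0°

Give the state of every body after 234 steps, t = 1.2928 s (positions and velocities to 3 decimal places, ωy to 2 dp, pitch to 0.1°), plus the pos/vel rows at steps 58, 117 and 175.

State at t = 1.2928 s:
  b1     pos=(-0.001,+0.021) vel=(-0.001,+0.000) ωy=+0.00 pitch=+0.0°
  b2     pos=(+0.063,+0.051) vel=(+0.000,+0.000) ωy=-0.02 pitch=+44.9°

Key-timestep trajectory:
   step    t(s)  b1.x    b1.z    b1.vx   b1.vz   b2.x    b2.z    b2.vx   b2.vz 
     58  0.3204   +0.000  +0.021  +0.000  +0.000   +0.065  +0.052  -0.147  -0.064
    117  0.6464   +0.000  +0.021  -0.001  +0.000   +0.063  +0.051  +0.000  +0.000
    175  0.9669   -0.001  +0.021  -0.001  +0.000   +0.063  +0.051  +0.000  +0.000
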